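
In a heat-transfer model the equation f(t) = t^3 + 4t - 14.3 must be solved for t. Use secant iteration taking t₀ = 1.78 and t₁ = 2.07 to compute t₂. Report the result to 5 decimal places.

f(1.78) = -1.5402480, f(2.07) = 2.8497430
t₂ = 2.0700000 − 2.8497430·(2.0700000 − 1.7800000) / (2.8497430 − (-1.5402480)) = 2.0700000 − (0.8264255)/(4.3899910) = 1.8817478

1.88175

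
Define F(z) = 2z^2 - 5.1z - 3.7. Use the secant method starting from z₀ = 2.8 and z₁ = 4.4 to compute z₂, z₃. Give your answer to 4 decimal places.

3.0473, 3.1156

F(2.8) = -2.300000, F(4.4) = 12.580000
z₂ = 4.400000 − 12.580000·(4.400000 − 2.800000) / (12.580000 − (-2.300000)) = 4.400000 − (20.128000)/(14.880000) = 3.047312
F(3.047312) = -0.669072
z₃ = 3.047312 − (-0.669072)·(3.047312 − 4.400000) / (-0.669072 − 12.580000) = 3.047312 − (0.905045)/(-13.249072) = 3.115622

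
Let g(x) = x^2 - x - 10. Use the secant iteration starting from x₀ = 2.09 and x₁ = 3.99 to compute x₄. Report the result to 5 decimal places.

g(2.09) = -7.7219000, g(3.99) = 1.9301000
x₂ = 3.9900000 − 1.9301000·(3.9900000 − 2.0900000) / (1.9301000 − (-7.7219000)) = 3.9900000 − (3.6671900)/(9.6520000) = 3.6100591
g(3.6100591) = -0.5775327
x₃ = 3.6100591 − (-0.5775327)·(3.6100591 − 3.9900000) / (-0.5775327 − 1.9301000) = 3.6100591 − (0.2194283)/(-2.5076327) = 3.6975632
g(3.6975632) = -0.0255894
x₄ = 3.6975632 − (-0.0255894)·(3.6975632 − 3.6100591) / (-0.0255894 − (-0.5775327)) = 3.6975632 − (-0.0022392)/(0.5519432) = 3.7016201

3.70162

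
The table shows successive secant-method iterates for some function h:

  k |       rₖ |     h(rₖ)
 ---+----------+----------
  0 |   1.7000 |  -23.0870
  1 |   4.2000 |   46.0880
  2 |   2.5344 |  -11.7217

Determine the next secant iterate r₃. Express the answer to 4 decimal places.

r₃ = 2.5344 − (-11.7217)·(2.5344 − 4.2000) / (-11.7217 − 46.0880)
   = 2.5344 − (19.523664)/(-57.809700) = 2.872123

2.8721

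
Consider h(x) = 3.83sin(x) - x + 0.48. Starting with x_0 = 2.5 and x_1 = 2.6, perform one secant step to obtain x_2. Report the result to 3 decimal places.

2.565

h(2.5) = 0.27215, h(2.6) = -0.14563
x_2 = 2.60000 − (-0.14563)·(2.60000 − 2.50000) / (-0.14563 − 0.27215) = 2.60000 − (-0.01456)/(-0.41778) = 2.56514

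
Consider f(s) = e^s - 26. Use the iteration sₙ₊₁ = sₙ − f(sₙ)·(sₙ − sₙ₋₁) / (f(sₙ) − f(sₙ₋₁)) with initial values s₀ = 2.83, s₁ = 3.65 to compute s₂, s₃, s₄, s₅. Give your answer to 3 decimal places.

3.175, 3.243, 3.259, 3.258

f(2.83) = -9.05454, f(3.65) = 12.47467
s₂ = 3.65000 − 12.47467·(3.65000 − 2.83000) / (12.47467 − (-9.05454)) = 3.65000 − (10.22923)/(21.52921) = 3.17487
f(3.17487) = -2.07635
s₃ = 3.17487 − (-2.07635)·(3.17487 − 3.65000) / (-2.07635 − 12.47467) = 3.17487 − (0.98654)/(-14.55102) = 3.24267
f(3.24267) = -0.39811
s₄ = 3.24267 − (-0.39811)·(3.24267 − 3.17487) / (-0.39811 − (-2.07635)) = 3.24267 − (-0.02699)/(1.67824) = 3.25875
f(3.25875) = 0.01698
s₅ = 3.25875 − 0.01698·(3.25875 − 3.24267) / (0.01698 − (-0.39811)) = 3.25875 − (0.00027)/(0.41508) = 3.25809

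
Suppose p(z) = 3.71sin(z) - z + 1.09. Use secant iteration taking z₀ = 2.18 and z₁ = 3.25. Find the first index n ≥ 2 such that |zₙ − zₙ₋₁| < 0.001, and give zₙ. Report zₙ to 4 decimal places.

n = 5, zₙ = 2.6944

p(2.18) = 1.952586, p(3.25) = -2.561404
z₂ = 3.250000 − (-2.561404)·(1.070000)/(-4.513990) = 2.642843;  |Δ| = 0.607157
p(2.642843) = 0.221755
z₃ = 2.642843 − 0.221755·(-0.607157)/(2.783159) = 2.691219;  |Δ| = 0.048377
p(2.691219) = 0.013750
z₄ = 2.691219 − 0.013750·(0.048377)/(-0.208006) = 2.694417;  |Δ| = 0.003198
p(2.694417) = -0.000137
z₅ = 2.694417 − (-0.000137)·(0.003198)/(-0.013887) = 2.694386;  |Δ| = 0.000032
|z₅ − z₄| = 0.000032 < 0.001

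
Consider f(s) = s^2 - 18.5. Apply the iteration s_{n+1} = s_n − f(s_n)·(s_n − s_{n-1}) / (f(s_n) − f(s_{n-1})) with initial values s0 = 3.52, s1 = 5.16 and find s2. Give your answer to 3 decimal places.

4.224

f(3.52) = -6.10960, f(5.16) = 8.12560
s2 = 5.16000 − 8.12560·(5.16000 − 3.52000) / (8.12560 − (-6.10960)) = 5.16000 − (13.32598)/(14.23520) = 4.22387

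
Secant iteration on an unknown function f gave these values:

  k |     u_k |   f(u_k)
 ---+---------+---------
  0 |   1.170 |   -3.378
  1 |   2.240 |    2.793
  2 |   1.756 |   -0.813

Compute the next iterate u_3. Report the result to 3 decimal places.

1.865

u_3 = 1.756 − (-0.813)·(1.756 − 2.240) / (-0.813 − 2.793)
   = 1.756 − (0.39349)/(-3.60600) = 1.86512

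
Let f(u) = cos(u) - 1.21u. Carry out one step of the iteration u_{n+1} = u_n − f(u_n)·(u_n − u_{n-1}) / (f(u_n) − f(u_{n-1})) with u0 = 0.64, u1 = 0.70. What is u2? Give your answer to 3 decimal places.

f(0.64) = 0.02770, f(0.70) = -0.08216
u2 = 0.70000 − (-0.08216)·(0.70000 − 0.64000) / (-0.08216 − 0.02770) = 0.70000 − (-0.00493)/(-0.10985) = 0.65513

0.655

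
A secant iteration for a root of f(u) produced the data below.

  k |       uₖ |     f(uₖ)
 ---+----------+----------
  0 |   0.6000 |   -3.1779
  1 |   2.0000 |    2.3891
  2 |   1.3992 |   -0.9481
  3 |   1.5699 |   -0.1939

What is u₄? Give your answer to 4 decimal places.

1.6138

u₄ = 1.5699 − (-0.1939)·(1.5699 − 1.3992) / (-0.1939 − (-0.9481))
   = 1.5699 − (-0.033099)/(0.754200) = 1.613786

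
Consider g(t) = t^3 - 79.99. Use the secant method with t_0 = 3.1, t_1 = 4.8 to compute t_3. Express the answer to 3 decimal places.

4.292

g(3.1) = -50.19900, g(4.8) = 30.60200
t_2 = 4.80000 − 30.60200·(4.80000 − 3.10000) / (30.60200 − (-50.19900)) = 4.80000 − (52.02340)/(80.80100) = 4.15615
g(4.15615) = -8.19819
t_3 = 4.15615 − (-8.19819)·(4.15615 − 4.80000) / (-8.19819 − 30.60200) = 4.15615 − (5.27837)/(-38.80019) = 4.29219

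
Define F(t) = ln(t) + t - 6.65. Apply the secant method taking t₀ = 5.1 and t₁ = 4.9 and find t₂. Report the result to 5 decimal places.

F(5.1) = 0.0792405, F(4.9) = -0.1607648
t₂ = 4.9000000 − (-0.1607648)·(4.9000000 − 5.1000000) / (-0.1607648 − 0.0792405) = 4.9000000 − (0.0321530)/(-0.2400053) = 5.0339677

5.03397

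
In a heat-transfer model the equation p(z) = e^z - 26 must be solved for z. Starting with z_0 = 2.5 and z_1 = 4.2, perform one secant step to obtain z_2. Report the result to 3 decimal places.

2.931

p(2.5) = -13.81751, p(4.2) = 40.68633
z_2 = 4.20000 − 40.68633·(4.20000 − 2.50000) / (40.68633 − (-13.81751)) = 4.20000 − (69.16676)/(54.50384) = 2.93097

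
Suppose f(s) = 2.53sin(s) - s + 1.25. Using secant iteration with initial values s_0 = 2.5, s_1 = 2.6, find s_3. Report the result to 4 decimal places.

f(2.5) = 0.264135, f(2.6) = -0.045782
s_2 = 2.600000 − (-0.045782)·(2.600000 − 2.500000) / (-0.045782 − 0.264135) = 2.600000 − (-0.004578)/(-0.309916) = 2.585228
f(2.585228) = 0.000872
s_3 = 2.585228 − 0.000872·(2.585228 − 2.600000) / (0.000872 − (-0.045782)) = 2.585228 − (-0.000013)/(0.046654) = 2.585504

2.5855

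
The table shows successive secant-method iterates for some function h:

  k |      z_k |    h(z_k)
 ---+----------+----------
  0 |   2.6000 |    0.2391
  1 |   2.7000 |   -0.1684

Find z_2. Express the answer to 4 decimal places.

z_2 = 2.7000 − (-0.1684)·(2.7000 − 2.6000) / (-0.1684 − 0.2391)
   = 2.7000 − (-0.016840)/(-0.407500) = 2.658675

2.6587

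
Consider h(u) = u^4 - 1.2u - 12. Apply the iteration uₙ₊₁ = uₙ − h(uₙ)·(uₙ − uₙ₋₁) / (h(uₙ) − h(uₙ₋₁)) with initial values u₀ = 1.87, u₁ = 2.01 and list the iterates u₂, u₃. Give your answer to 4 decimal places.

1.9419, 1.9456

h(1.87) = -2.015690, h(2.01) = 1.910408
u₂ = 2.010000 − 1.910408·(2.010000 − 1.870000) / (1.910408 − (-2.015690)) = 2.010000 − (0.267457)/(3.926098) = 1.941877
h(1.941877) = -0.110666
u₃ = 1.941877 − (-0.110666)·(1.941877 − 2.010000) / (-0.110666 − 1.910408) = 1.941877 − (0.007539)/(-2.021074) = 1.945607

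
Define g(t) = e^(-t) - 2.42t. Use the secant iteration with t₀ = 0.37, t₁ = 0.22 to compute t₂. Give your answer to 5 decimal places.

0.30534

g(0.37) = -0.2046657, g(0.22) = 0.2701188
t₂ = 0.2200000 − 0.2701188·(0.2200000 − 0.3700000) / (0.2701188 − (-0.2046657)) = 0.2200000 − (-0.0405178)/(0.4747845) = 0.3053394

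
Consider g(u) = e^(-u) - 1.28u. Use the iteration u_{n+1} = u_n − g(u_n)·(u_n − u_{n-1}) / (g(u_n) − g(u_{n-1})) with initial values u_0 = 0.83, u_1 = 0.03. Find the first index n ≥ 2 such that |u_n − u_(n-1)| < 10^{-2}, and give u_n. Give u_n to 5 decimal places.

n = 4, u_n = 0.48230

g(0.83) = -0.6263507, g(0.03) = 0.9320455
u_2 = 0.0300000 − 0.9320455·(-0.8000000)/(1.5583962) = 0.5084640;  |Δ| = 0.4784640
g(0.5084640) = -0.0494152
u_3 = 0.5084640 − (-0.0494152)·(0.4784640)/(-0.9814607) = 0.4843740;  |Δ| = 0.0240900
g(0.4843740) = -0.0039159
u_4 = 0.4843740 − (-0.0039159)·(-0.0240900)/(0.0454993) = 0.4823007;  |Δ| = 0.0020733
|u_4 − u_3| = 0.0020733 < 10^{-2}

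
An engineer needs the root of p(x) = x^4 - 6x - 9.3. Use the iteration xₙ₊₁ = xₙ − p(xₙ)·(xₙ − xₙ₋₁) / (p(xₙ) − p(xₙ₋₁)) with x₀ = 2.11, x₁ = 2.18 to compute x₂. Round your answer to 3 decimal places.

2.174

p(2.11) = -2.13881, p(2.18) = 0.20531
x₂ = 2.18000 − 0.20531·(2.18000 − 2.11000) / (0.20531 − (-2.13881)) = 2.18000 − (0.01437)/(2.34411) = 2.17387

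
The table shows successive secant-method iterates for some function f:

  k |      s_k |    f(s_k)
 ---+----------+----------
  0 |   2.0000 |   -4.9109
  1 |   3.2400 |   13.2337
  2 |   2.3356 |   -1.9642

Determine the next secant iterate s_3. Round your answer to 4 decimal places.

s_3 = 2.3356 − (-1.9642)·(2.3356 − 3.2400) / (-1.9642 − 13.2337)
   = 2.3356 − (1.776422)/(-15.197900) = 2.452486

2.4525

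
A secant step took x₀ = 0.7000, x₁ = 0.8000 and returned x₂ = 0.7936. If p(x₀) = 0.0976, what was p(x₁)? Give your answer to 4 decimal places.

The secant line through (0.7000, 0.0976) and (0.8000, p(x₁)) crosses zero at x₂ = 0.7936.
So (0.7000, 0.0976), (0.8000, p(x₁)), (0.7936, 0) are collinear:
p(x₁) = 0.0976 · (0.8000 − 0.7936) / (0.7000 − 0.7936) = 0.0976 · (0.006400)/(-0.093600) = -0.006674

-0.0067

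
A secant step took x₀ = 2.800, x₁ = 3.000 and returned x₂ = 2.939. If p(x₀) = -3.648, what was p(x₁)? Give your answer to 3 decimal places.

The secant line through (2.800, -3.648) and (3.000, p(x₁)) crosses zero at x₂ = 2.939.
So (2.800, -3.648), (3.000, p(x₁)), (2.939, 0) are collinear:
p(x₁) = -3.648 · (3.000 − 2.939) / (2.800 − 2.939) = -3.648 · (0.06100)/(-0.13900) = 1.60092

1.601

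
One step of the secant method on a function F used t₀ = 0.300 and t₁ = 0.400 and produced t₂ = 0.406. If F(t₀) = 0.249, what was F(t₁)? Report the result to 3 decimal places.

0.014

The secant line through (0.300, 0.249) and (0.400, F(t₁)) crosses zero at t₂ = 0.406.
So (0.300, 0.249), (0.400, F(t₁)), (0.406, 0) are collinear:
F(t₁) = 0.249 · (0.400 − 0.406) / (0.300 − 0.406) = 0.249 · (-0.00600)/(-0.10600) = 0.01409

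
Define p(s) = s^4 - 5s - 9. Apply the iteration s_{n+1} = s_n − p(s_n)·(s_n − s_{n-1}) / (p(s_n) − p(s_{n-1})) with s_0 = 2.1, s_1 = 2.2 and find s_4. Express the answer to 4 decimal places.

p(2.1) = -0.051900, p(2.2) = 3.425600
s_2 = 2.200000 − 3.425600·(2.200000 − 2.100000) / (3.425600 − (-0.051900)) = 2.200000 − (0.342560)/(3.477500) = 2.101492
p(2.101492) = -0.004017
s_3 = 2.101492 − (-0.004017)·(2.101492 − 2.200000) / (-0.004017 − 3.425600) = 2.101492 − (0.000396)/(-3.429617) = 2.101608
p(2.101608) = -0.000310
s_4 = 2.101608 − (-0.000310)·(2.101608 − 2.101492) / (-0.000310 − (-0.004017)) = 2.101608 − (0.000000)/(0.003707) = 2.101617

2.1016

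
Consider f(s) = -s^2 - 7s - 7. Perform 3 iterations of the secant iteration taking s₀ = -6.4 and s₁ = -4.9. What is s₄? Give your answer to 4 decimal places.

f(-6.4) = -3.160000, f(-4.9) = 3.290000
s₂ = -4.900000 − 3.290000·(-4.900000 − (-6.400000)) / (3.290000 − (-3.160000)) = -4.900000 − (4.935000)/(6.450000) = -5.665116
f(-5.665116) = 0.562271
s₃ = -5.665116 − 0.562271·(-5.665116 − (-4.900000)) / (0.562271 − 3.290000) = -5.665116 − (-0.430203)/(-2.727729) = -5.822831
f(-5.822831) = -0.145544
s₄ = -5.822831 − (-0.145544)·(-5.822831 − (-5.665116)) / (-0.145544 − 0.562271) = -5.822831 − (0.022954)/(-0.707816) = -5.790401

-5.7904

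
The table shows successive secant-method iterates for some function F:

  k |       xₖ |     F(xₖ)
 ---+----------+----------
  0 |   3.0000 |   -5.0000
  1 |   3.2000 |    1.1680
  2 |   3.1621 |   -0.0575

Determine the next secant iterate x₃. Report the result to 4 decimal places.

3.1639

x₃ = 3.1621 − (-0.0575)·(3.1621 − 3.2000) / (-0.0575 − 1.1680)
   = 3.1621 − (0.002179)/(-1.225500) = 3.163878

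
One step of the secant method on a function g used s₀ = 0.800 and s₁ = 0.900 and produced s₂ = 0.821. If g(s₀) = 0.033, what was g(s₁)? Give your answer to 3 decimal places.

-0.124

The secant line through (0.800, 0.033) and (0.900, g(s₁)) crosses zero at s₂ = 0.821.
So (0.800, 0.033), (0.900, g(s₁)), (0.821, 0) are collinear:
g(s₁) = 0.033 · (0.900 − 0.821) / (0.800 − 0.821) = 0.033 · (0.07900)/(-0.02100) = -0.12414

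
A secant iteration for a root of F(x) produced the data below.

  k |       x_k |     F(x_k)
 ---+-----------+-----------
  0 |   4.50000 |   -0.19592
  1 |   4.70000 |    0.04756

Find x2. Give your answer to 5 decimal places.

x2 = 4.70000 − 0.04756·(4.70000 − 4.50000) / (0.04756 − (-0.19592))
   = 4.70000 − (0.0095120)/(0.2434800) = 4.6609331

4.66093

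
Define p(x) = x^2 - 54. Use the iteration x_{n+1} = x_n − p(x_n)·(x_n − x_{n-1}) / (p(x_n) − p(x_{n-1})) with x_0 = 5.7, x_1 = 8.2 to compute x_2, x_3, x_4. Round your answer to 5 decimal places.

p(5.7) = -21.5100000, p(8.2) = 13.2400000
x_2 = 8.2000000 − 13.2400000·(8.2000000 − 5.7000000) / (13.2400000 − (-21.5100000)) = 8.2000000 − (33.1000000)/(34.7500000) = 7.2474820
p(7.2474820) = -1.4740045
x_3 = 7.2474820 − (-1.4740045)·(7.2474820 − 8.2000000) / (-1.4740045 − 13.2400000) = 7.2474820 − (1.4040158)/(-14.7140045) = 7.3429024
p(7.3429024) = -0.0817846
x_4 = 7.3429024 − (-0.0817846)·(7.3429024 − 7.2474820) / (-0.0817846 − (-1.4740045)) = 7.3429024 − (-0.0078039)/(1.3922199) = 7.3485078

7.24748, 7.34290, 7.34851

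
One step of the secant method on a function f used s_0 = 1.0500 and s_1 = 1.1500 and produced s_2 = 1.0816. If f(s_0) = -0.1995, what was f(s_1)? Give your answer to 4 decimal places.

0.4318

The secant line through (1.0500, -0.1995) and (1.1500, f(s_1)) crosses zero at s_2 = 1.0816.
So (1.0500, -0.1995), (1.1500, f(s_1)), (1.0816, 0) are collinear:
f(s_1) = -0.1995 · (1.1500 − 1.0816) / (1.0500 − 1.0816) = -0.1995 · (0.068400)/(-0.031600) = 0.431829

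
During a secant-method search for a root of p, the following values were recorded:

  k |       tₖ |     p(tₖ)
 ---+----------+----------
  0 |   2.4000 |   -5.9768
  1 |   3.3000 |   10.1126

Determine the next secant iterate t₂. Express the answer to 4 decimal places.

t₂ = 3.3000 − 10.1126·(3.3000 − 2.4000) / (10.1126 − (-5.9768))
   = 3.3000 − (9.101340)/(16.089400) = 2.734327

2.7343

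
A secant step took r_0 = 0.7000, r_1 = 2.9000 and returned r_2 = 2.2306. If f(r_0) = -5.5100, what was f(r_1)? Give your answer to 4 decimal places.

2.4098

The secant line through (0.7000, -5.5100) and (2.9000, f(r_1)) crosses zero at r_2 = 2.2306.
So (0.7000, -5.5100), (2.9000, f(r_1)), (2.2306, 0) are collinear:
f(r_1) = -5.5100 · (2.9000 − 2.2306) / (0.7000 − 2.2306) = -5.5100 · (0.669400)/(-1.530600) = 2.409770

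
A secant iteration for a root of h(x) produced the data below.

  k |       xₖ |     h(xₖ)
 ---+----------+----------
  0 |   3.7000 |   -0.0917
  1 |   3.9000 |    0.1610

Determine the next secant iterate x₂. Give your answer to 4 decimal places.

x₂ = 3.9000 − 0.1610·(3.9000 − 3.7000) / (0.1610 − (-0.0917))
   = 3.9000 − (0.032200)/(0.252700) = 3.772576

3.7726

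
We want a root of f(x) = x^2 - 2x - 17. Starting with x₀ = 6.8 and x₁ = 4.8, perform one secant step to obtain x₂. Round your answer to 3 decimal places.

5.171

f(6.8) = 15.64000, f(4.8) = -3.56000
x₂ = 4.80000 − (-3.56000)·(4.80000 − 6.80000) / (-3.56000 − 15.64000) = 4.80000 − (7.12000)/(-19.20000) = 5.17083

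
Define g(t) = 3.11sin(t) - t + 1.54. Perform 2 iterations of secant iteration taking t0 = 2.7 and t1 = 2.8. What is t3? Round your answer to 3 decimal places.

2.744

g(2.7) = 0.16915, g(2.8) = -0.21819
t2 = 2.80000 − (-0.21819)·(2.80000 − 2.70000) / (-0.21819 − 0.16915) = 2.80000 − (-0.02182)/(-0.38734) = 2.74367
g(2.74367) = 0.00147
t3 = 2.74367 − 0.00147·(2.74367 − 2.80000) / (0.00147 − (-0.21819)) = 2.74367 − (-0.00008)/(0.21965) = 2.74405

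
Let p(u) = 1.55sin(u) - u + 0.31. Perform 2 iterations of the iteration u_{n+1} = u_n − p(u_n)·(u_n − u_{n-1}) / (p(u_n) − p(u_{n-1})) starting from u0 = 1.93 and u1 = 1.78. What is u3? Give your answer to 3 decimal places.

p(1.93) = -0.16893, p(1.78) = 0.04620
u2 = 1.78000 − 0.04620·(1.78000 − 1.93000) / (0.04620 − (-0.16893)) = 1.78000 − (-0.00693)/(0.21513) = 1.81222
p(1.81222) = 0.00283
u3 = 1.81222 − 0.00283·(1.81222 − 1.78000) / (0.00283 − 0.04620) = 1.81222 − (0.00009)/(-0.04337) = 1.81432

1.814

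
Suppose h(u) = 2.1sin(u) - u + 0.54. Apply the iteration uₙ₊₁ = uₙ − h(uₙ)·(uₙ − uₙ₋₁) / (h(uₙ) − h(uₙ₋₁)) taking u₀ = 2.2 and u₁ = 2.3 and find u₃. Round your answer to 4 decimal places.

2.2168

h(2.2) = 0.037842, h(2.3) = -0.194019
u₂ = 2.300000 − (-0.194019)·(2.300000 − 2.200000) / (-0.194019 − 0.037842) = 2.300000 − (-0.019402)/(-0.231862) = 2.216321
h(2.216321) = 0.001126
u₃ = 2.216321 − 0.001126·(2.216321 − 2.300000) / (0.001126 − (-0.194019)) = 2.216321 − (-0.000094)/(0.195145) = 2.216804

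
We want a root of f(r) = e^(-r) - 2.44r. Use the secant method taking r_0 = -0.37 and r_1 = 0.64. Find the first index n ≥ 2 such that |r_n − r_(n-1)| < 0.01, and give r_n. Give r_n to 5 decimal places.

f(-0.37) = 2.3505346, f(0.64) = -1.0343076
r_2 = 0.6400000 − (-1.0343076)·(1.0100000)/(-3.3848422) = 0.3313739;  |Δ| = 0.3086261
f(0.3313739) = -0.0906156
r_3 = 0.3313739 − (-0.0906156)·(-0.3086261)/(0.9436919) = 0.3017389;  |Δ| = 0.0296350
f(0.3017389) = 0.0032883
r_4 = 0.3017389 − 0.0032883·(-0.0296350)/(0.0939040) = 0.3027766;  |Δ| = 0.0010378
|r_4 − r_3| = 0.0010378 < 0.01

n = 4, r_n = 0.30278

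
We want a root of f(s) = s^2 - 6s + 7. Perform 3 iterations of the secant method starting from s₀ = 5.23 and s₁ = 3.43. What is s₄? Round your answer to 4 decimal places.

4.3928

f(5.23) = 2.972900, f(3.43) = -1.815100
s₂ = 3.430000 − (-1.815100)·(3.430000 − 5.230000) / (-1.815100 − 2.972900) = 3.430000 − (3.267180)/(-4.788000) = 4.112368
f(4.112368) = -0.762636
s₃ = 4.112368 − (-0.762636)·(4.112368 − 3.430000) / (-0.762636 − (-1.815100)) = 4.112368 − (-0.520399)/(1.052464) = 4.606826
f(4.606826) = 0.581891
s₄ = 4.606826 − 0.581891·(4.606826 − 4.112368) / (0.581891 − (-0.762636)) = 4.606826 − (0.287721)/(1.344528) = 4.392833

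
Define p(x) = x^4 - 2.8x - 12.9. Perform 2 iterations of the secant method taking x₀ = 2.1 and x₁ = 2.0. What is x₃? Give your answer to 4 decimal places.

2.0803

p(2.1) = 0.668100, p(2.0) = -2.500000
x₂ = 2.000000 − (-2.500000)·(2.000000 − 2.100000) / (-2.500000 − 0.668100) = 2.000000 − (0.250000)/(-3.168100) = 2.078912
p(2.078912) = -0.042361
x₃ = 2.078912 − (-0.042361)·(2.078912 − 2.000000) / (-0.042361 − (-2.500000)) = 2.078912 − (-0.003343)/(2.457639) = 2.080272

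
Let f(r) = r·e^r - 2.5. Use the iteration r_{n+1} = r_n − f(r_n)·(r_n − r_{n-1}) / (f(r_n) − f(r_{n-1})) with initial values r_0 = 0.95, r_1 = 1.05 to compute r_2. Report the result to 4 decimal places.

f(0.95) = -0.043576, f(1.05) = 0.500534
r_2 = 1.050000 − 0.500534·(1.050000 − 0.950000) / (0.500534 − (-0.043576)) = 1.050000 − (0.050053)/(0.544109) = 0.958009

0.9580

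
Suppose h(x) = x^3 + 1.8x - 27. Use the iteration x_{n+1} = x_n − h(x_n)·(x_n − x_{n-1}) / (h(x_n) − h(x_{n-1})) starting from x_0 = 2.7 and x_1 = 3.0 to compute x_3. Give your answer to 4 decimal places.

h(2.7) = -2.457000, h(3.0) = 5.400000
x_2 = 3.000000 − 5.400000·(3.000000 − 2.700000) / (5.400000 − (-2.457000)) = 3.000000 − (1.620000)/(7.857000) = 2.793814
h(2.793814) = -0.164297
x_3 = 2.793814 − (-0.164297)·(2.793814 − 3.000000) / (-0.164297 − 5.400000) = 2.793814 − (0.033876)/(-5.564297) = 2.799902

2.7999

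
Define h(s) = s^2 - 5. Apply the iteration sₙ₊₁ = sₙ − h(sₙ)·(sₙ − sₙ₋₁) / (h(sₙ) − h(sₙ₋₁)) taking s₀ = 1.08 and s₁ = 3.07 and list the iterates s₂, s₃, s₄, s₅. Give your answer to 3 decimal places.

2.004, 2.198, 2.238, 2.236

h(1.08) = -3.83360, h(3.07) = 4.42490
s₂ = 3.07000 − 4.42490·(3.07000 − 1.08000) / (4.42490 − (-3.83360)) = 3.07000 − (8.80555)/(8.25850) = 2.00376
h(2.00376) = -0.98495
s₃ = 2.00376 − (-0.98495)·(2.00376 − 3.07000) / (-0.98495 − 4.42490) = 2.00376 − (1.05019)/(-5.40985) = 2.19789
h(2.19789) = -0.16930
s₄ = 2.19789 − (-0.16930)·(2.19789 − 2.00376) / (-0.16930 − (-0.98495)) = 2.19789 − (-0.03287)/(0.81565) = 2.23818
h(2.23818) = 0.00945
s₅ = 2.23818 − 0.00945·(2.23818 − 2.19789) / (0.00945 − (-0.16930)) = 2.23818 − (0.00038)/(0.17875) = 2.23605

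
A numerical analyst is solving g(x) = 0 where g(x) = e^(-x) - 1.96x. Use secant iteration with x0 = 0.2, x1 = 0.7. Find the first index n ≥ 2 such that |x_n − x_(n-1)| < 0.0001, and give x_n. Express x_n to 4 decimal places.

n = 5, x_n = 0.3570

g(0.2) = 0.426731, g(0.7) = -0.875415
x2 = 0.700000 − (-0.875415)·(0.500000)/(-1.302145) = 0.363857;  |Δ| = 0.336143
g(0.363857) = -0.018169
x3 = 0.363857 − (-0.018169)·(-0.336143)/(0.857246) = 0.356733;  |Δ| = 0.007124
g(0.356733) = 0.000764
x4 = 0.356733 − 0.000764·(-0.007124)/(0.018933) = 0.357020;  |Δ| = 0.000287
g(0.357020) = -0.000001
x5 = 0.357020 − (-0.000001)·(0.000287)/(-0.000765) = 0.357020;  |Δ| = 0.000000
|x5 − x4| = 0.000000 < 0.0001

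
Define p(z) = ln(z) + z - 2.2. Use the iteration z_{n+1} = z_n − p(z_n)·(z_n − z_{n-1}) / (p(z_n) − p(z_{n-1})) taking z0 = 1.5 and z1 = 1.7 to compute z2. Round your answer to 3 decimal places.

1.681

p(1.5) = -0.29453, p(1.7) = 0.03063
z2 = 1.70000 − 0.03063·(1.70000 − 1.50000) / (0.03063 − (-0.29453)) = 1.70000 − (0.00613)/(0.32516) = 1.68116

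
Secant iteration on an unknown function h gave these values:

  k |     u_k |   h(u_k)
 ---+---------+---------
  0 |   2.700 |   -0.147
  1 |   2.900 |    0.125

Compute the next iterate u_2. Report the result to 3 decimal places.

2.808

u_2 = 2.900 − 0.125·(2.900 − 2.700) / (0.125 − (-0.147))
   = 2.900 − (0.02500)/(0.27200) = 2.80809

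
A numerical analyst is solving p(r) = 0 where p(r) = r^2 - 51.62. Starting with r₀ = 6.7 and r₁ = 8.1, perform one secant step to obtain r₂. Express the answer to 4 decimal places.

p(6.7) = -6.730000, p(8.1) = 13.990000
r₂ = 8.100000 − 13.990000·(8.100000 − 6.700000) / (13.990000 − (-6.730000)) = 8.100000 − (19.586000)/(20.720000) = 7.154730

7.1547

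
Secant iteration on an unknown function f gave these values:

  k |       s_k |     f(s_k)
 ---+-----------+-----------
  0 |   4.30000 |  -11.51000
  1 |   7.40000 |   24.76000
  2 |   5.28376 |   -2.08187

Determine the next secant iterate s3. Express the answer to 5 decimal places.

s3 = 5.28376 − (-2.08187)·(5.28376 − 7.40000) / (-2.08187 − 24.76000)
   = 5.28376 − (4.4057366)/(-26.8418700) = 5.4478967

5.44790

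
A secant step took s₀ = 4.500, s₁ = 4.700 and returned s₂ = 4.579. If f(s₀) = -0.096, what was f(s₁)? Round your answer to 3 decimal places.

The secant line through (4.500, -0.096) and (4.700, f(s₁)) crosses zero at s₂ = 4.579.
So (4.500, -0.096), (4.700, f(s₁)), (4.579, 0) are collinear:
f(s₁) = -0.096 · (4.700 − 4.579) / (4.500 − 4.579) = -0.096 · (0.12100)/(-0.07900) = 0.14704

0.147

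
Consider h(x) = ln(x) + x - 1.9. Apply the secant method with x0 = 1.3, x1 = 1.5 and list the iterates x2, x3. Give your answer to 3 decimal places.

h(1.3) = -0.33764, h(1.5) = 0.00547
x2 = 1.50000 − 0.00547·(1.50000 − 1.30000) / (0.00547 − (-0.33764)) = 1.50000 − (0.00109)/(0.34310) = 1.49681
h(1.49681) = 0.00015
x3 = 1.49681 − 0.00015·(1.49681 − 1.50000) / (0.00015 − 0.00547) = 1.49681 − (0.00000)/(-0.00531) = 1.49672

1.497, 1.497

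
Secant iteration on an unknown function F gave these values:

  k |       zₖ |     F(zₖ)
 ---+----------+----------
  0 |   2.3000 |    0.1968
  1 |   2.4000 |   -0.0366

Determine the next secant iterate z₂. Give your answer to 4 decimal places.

z₂ = 2.4000 − (-0.0366)·(2.4000 − 2.3000) / (-0.0366 − 0.1968)
   = 2.4000 − (-0.003660)/(-0.233400) = 2.384319

2.3843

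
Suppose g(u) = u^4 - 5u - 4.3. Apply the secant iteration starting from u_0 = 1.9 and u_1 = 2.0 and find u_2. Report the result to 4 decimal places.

1.9311

g(1.9) = -0.767900, g(2.0) = 1.700000
u_2 = 2.000000 − 1.700000·(2.000000 − 1.900000) / (1.700000 − (-0.767900)) = 2.000000 − (0.170000)/(2.467900) = 1.931116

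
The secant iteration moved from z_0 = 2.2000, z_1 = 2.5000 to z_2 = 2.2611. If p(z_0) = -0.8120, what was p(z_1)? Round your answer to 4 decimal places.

The secant line through (2.2000, -0.8120) and (2.5000, p(z_1)) crosses zero at z_2 = 2.2611.
So (2.2000, -0.8120), (2.5000, p(z_1)), (2.2611, 0) are collinear:
p(z_1) = -0.8120 · (2.5000 − 2.2611) / (2.2000 − 2.2611) = -0.8120 · (0.238900)/(-0.061100) = 3.174907

3.1749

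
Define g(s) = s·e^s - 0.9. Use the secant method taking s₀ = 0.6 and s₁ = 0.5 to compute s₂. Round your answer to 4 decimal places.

0.5281

g(0.6) = 0.193271, g(0.5) = -0.075639
s₂ = 0.500000 − (-0.075639)·(0.500000 − 0.600000) / (-0.075639 − 0.193271) = 0.500000 − (0.007564)/(-0.268911) = 0.528128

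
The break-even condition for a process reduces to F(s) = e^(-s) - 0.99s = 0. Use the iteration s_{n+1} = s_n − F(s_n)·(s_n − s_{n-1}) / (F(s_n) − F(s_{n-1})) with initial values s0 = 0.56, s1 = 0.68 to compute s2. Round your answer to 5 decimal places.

0.57100

F(0.56) = 0.0168091, F(0.68) = -0.1665830
s2 = 0.6800000 − (-0.1665830)·(0.6800000 − 0.5600000) / (-0.1665830 − 0.0168091) = 0.6800000 − (-0.0199900)/(-0.1833921) = 0.5709988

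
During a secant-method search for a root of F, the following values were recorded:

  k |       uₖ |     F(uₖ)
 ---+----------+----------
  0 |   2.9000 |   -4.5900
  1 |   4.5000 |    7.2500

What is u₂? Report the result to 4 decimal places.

u₂ = 4.5000 − 7.2500·(4.5000 − 2.9000) / (7.2500 − (-4.5900))
   = 4.5000 − (11.600000)/(11.840000) = 3.520270

3.5203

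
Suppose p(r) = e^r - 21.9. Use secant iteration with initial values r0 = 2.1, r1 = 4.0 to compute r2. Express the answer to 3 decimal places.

2.662

p(2.1) = -13.73383, p(4.0) = 32.69815
r2 = 4.00000 − 32.69815·(4.00000 − 2.10000) / (32.69815 − (-13.73383)) = 4.00000 − (62.12649)/(46.43198) = 2.66199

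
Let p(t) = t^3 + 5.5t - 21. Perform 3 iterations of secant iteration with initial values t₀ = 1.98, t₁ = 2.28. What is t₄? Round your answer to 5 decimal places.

2.11006

p(1.98) = -2.3476080, p(2.28) = 3.3923520
t₂ = 2.2800000 − 3.3923520·(2.2800000 − 1.9800000) / (3.3923520 − (-2.3476080)) = 2.2800000 − (1.0177056)/(5.7399600) = 2.1026981
p(2.1026981) = -0.1384180
t₃ = 2.1026981 − (-0.1384180)·(2.1026981 − 2.2800000) / (-0.1384180 − 3.3923520) = 2.1026981 − (0.0245418)/(-3.5307700) = 2.1096490
p(2.1096490) = -0.0076875
t₄ = 2.1096490 − (-0.0076875)·(2.1096490 − 2.1026981) / (-0.0076875 − (-0.1384180)) = 2.1096490 − (-0.0000534)/(0.1307305) = 2.1100577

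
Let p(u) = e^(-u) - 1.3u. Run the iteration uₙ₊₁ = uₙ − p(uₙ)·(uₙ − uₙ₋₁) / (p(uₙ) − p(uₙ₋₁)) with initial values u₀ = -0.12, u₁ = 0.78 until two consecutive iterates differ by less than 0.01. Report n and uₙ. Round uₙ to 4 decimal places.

n = 4, uₙ = 0.4773

p(-0.12) = 1.283497, p(0.78) = -0.555594
u₂ = 0.780000 − (-0.555594)·(0.900000)/(-1.839091) = 0.508108;  |Δ| = 0.271892
p(0.508108) = -0.058907
u₃ = 0.508108 − (-0.058907)·(-0.271892)/(0.496687) = 0.475861;  |Δ| = 0.032246
p(0.475861) = 0.002730
u₄ = 0.475861 − 0.002730·(-0.032246)/(0.061637) = 0.477290;  |Δ| = 0.001428
|u₄ − u₃| = 0.001428 < 0.01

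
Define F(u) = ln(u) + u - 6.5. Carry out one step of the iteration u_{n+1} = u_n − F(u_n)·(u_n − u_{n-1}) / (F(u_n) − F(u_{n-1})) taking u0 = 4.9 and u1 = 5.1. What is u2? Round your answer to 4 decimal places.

F(4.9) = -0.010765, F(5.1) = 0.229241
u2 = 5.100000 − 0.229241·(5.100000 − 4.900000) / (0.229241 − (-0.010765)) = 5.100000 − (0.045848)/(0.240005) = 4.908970

4.9090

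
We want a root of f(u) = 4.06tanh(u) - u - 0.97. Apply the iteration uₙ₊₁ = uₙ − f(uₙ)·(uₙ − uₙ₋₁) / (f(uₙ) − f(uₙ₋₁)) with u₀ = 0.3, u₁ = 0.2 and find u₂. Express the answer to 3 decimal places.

f(0.3) = -0.08727, f(0.2) = -0.36866
u₂ = 0.20000 − (-0.36866)·(0.20000 − 0.30000) / (-0.36866 − (-0.08727)) = 0.20000 − (0.03687)/(-0.28139) = 0.33101

0.331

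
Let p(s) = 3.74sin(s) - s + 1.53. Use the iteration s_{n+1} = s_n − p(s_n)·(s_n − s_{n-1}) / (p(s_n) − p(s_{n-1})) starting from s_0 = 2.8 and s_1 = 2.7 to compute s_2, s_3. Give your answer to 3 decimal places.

2.796, 2.796

p(2.8) = -0.01714, p(2.7) = 0.42840
s_2 = 2.70000 − 0.42840·(2.70000 − 2.80000) / (0.42840 − (-0.01714)) = 2.70000 − (-0.04284)/(0.44555) = 2.79615
p(2.79615) = 0.00025
s_3 = 2.79615 − 0.00025·(2.79615 − 2.70000) / (0.00025 − 0.42840) = 2.79615 − (0.00002)/(-0.42815) = 2.79621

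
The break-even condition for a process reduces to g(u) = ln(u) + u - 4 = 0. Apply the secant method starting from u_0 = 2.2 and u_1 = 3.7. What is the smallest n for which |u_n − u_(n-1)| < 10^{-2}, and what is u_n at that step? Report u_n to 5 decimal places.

g(2.2) = -1.0115426, g(3.7) = 1.0083328
u_2 = 3.7000000 − 1.0083328·(1.5000000)/(2.0198755) = 2.9511918;  |Δ| = 0.7488082
g(2.9511918) = 0.0334009
u_3 = 2.9511918 − 0.0334009·(-0.7488082)/(-0.9749319) = 2.9255378;  |Δ| = 0.0256540
g(2.9255378) = -0.0009838
u_4 = 2.9255378 − (-0.0009838)·(-0.0256540)/(-0.0343848) = 2.9262719;  |Δ| = 0.0007340
|u_4 − u_3| = 0.0007340 < 10^{-2}

n = 4, u_n = 2.92627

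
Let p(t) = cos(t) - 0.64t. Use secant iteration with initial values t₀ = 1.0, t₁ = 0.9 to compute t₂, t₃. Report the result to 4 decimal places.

p(1.0) = -0.099698, p(0.9) = 0.045610
t₂ = 0.900000 − 0.045610·(0.900000 − 1.000000) / (0.045610 − (-0.099698)) = 0.900000 − (-0.004561)/(0.145308) = 0.931389
p(0.931389) = 0.000632
t₃ = 0.931389 − 0.000632·(0.931389 − 0.900000) / (0.000632 − 0.045610) = 0.931389 − (0.000020)/(-0.044978) = 0.931829

0.9314, 0.9318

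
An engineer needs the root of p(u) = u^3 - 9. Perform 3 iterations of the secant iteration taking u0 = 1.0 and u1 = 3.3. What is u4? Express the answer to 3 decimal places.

2.171

p(1.0) = -8.00000, p(3.3) = 26.93700
u2 = 3.30000 − 26.93700·(3.30000 − 1.00000) / (26.93700 − (-8.00000)) = 3.30000 − (61.95510)/(34.93700) = 1.52666
p(1.52666) = -5.44181
u3 = 1.52666 − (-5.44181)·(1.52666 − 3.30000) / (-5.44181 − 26.93700) = 1.52666 − (9.65017)/(-32.37881) = 1.82470
p(1.82470) = -2.92459
u4 = 1.82470 − (-2.92459)·(1.82470 − 1.52666) / (-2.92459 − (-5.44181)) = 1.82470 − (-0.87164)/(2.51722) = 2.17097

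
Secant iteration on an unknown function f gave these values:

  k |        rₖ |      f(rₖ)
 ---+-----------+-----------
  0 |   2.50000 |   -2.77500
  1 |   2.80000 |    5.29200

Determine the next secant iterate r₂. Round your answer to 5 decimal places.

r₂ = 2.80000 − 5.29200·(2.80000 − 2.50000) / (5.29200 − (-2.77500))
   = 2.80000 − (1.5876000)/(8.0670000) = 2.6031982

2.60320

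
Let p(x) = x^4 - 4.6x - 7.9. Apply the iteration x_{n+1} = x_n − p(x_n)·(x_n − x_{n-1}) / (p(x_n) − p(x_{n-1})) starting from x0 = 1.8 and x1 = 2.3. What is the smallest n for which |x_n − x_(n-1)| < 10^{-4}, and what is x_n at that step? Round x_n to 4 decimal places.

n = 6, x_n = 2.0388

p(1.8) = -5.682400, p(2.3) = 9.504100
x2 = 2.300000 − 9.504100·(0.500000)/(15.186500) = 1.987087;  |Δ| = 0.312913
p(1.987087) = -1.449826
x3 = 1.987087 − (-1.449826)·(-0.312913)/(-10.953926) = 2.028503;  |Δ| = 0.041416
p(2.028503) = -0.299324
x4 = 2.028503 − (-0.299324)·(0.041416)/(1.150501) = 2.039279;  |Δ| = 0.010775
p(2.039279) = 0.013745
x5 = 2.039279 − 0.013745·(0.010775)/(0.313070) = 2.038805;  |Δ| = 0.000473
p(2.038805) = -0.000121
x6 = 2.038805 − (-0.000121)·(-0.000473)/(-0.013866) = 2.038810;  |Δ| = 0.000004
|x6 − x5| = 0.000004 < 10^{-4}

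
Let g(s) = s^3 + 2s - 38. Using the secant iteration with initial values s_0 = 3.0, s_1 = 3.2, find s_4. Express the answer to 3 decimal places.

3.164

g(3.0) = -5.00000, g(3.2) = 1.16800
s_2 = 3.20000 − 1.16800·(3.20000 − 3.00000) / (1.16800 − (-5.00000)) = 3.20000 − (0.23360)/(6.16800) = 3.16213
g(3.16213) = -0.05749
s_3 = 3.16213 − (-0.05749)·(3.16213 − 3.20000) / (-0.05749 − 1.16800) = 3.16213 − (0.00218)/(-1.22549) = 3.16390
g(3.16390) = -0.00061
s_4 = 3.16390 − (-0.00061)·(3.16390 − 3.16213) / (-0.00061 − (-0.05749)) = 3.16390 − (0.00000)/(0.05687) = 3.16392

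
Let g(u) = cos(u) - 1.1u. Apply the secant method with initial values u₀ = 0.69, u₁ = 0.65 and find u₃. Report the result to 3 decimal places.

g(0.69) = 0.01225, g(0.65) = 0.08108
u₂ = 0.65000 − 0.08108·(0.65000 − 0.69000) / (0.08108 − 0.01225) = 0.65000 − (-0.00324)/(0.06884) = 0.69712
g(0.69712) = -0.00013
u₃ = 0.69712 − (-0.00013)·(0.69712 − 0.65000) / (-0.00013 − 0.08108) = 0.69712 − (-0.00001)/(-0.08121) = 0.69704

0.697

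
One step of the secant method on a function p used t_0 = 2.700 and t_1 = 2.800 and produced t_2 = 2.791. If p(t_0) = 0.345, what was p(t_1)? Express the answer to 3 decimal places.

The secant line through (2.700, 0.345) and (2.800, p(t_1)) crosses zero at t_2 = 2.791.
So (2.700, 0.345), (2.800, p(t_1)), (2.791, 0) are collinear:
p(t_1) = 0.345 · (2.800 − 2.791) / (2.700 − 2.791) = 0.345 · (0.00900)/(-0.09100) = -0.03412

-0.034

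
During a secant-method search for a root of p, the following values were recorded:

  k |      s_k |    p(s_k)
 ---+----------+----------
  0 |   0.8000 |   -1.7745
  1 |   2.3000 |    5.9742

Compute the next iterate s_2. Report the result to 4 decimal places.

1.1435

s_2 = 2.3000 − 5.9742·(2.3000 − 0.8000) / (5.9742 − (-1.7745))
   = 2.3000 − (8.961300)/(7.748700) = 1.143509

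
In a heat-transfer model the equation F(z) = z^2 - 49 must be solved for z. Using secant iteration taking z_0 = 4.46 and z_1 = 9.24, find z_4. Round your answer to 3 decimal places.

7.002

F(4.46) = -29.10840, F(9.24) = 36.37760
z_2 = 9.24000 − 36.37760·(9.24000 − 4.46000) / (36.37760 − (-29.10840)) = 9.24000 − (173.88493)/(65.48600) = 6.58470
F(6.58470) = -5.64172
z_3 = 6.58470 − (-5.64172)·(6.58470 − 9.24000) / (-5.64172 − 36.37760) = 6.58470 − (14.98045)/(-42.01932) = 6.94121
F(6.94121) = -0.81955
z_4 = 6.94121 − (-0.81955)·(6.94121 − 6.58470) / (-0.81955 − (-5.64172)) = 6.94121 − (-0.29218)/(4.82217) = 7.00180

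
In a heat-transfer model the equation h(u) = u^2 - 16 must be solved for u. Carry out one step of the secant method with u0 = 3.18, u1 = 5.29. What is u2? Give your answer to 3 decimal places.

h(3.18) = -5.88760, h(5.29) = 11.98410
u2 = 5.29000 − 11.98410·(5.29000 − 3.18000) / (11.98410 − (-5.88760)) = 5.29000 − (25.28645)/(17.87170) = 3.87511

3.875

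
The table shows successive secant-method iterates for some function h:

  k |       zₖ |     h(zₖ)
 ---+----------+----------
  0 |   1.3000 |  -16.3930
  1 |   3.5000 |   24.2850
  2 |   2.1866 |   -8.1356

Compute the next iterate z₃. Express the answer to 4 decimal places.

2.5162

z₃ = 2.1866 − (-8.1356)·(2.1866 − 3.5000) / (-8.1356 − 24.2850)
   = 2.1866 − (10.685297)/(-32.420600) = 2.516184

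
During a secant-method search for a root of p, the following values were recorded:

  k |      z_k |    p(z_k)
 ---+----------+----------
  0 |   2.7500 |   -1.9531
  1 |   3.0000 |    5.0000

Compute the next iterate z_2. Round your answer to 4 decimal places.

z_2 = 3.0000 − 5.0000·(3.0000 − 2.7500) / (5.0000 − (-1.9531))
   = 3.0000 − (1.250000)/(6.953100) = 2.820224

2.8202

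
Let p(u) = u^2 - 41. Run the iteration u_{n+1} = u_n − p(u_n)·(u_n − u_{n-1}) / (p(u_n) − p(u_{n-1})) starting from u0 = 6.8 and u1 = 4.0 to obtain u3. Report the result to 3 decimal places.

p(6.8) = 5.24000, p(4.0) = -25.00000
u2 = 4.00000 − (-25.00000)·(4.00000 − 6.80000) / (-25.00000 − 5.24000) = 4.00000 − (70.00000)/(-30.24000) = 6.31481
p(6.31481) = -1.12311
u3 = 6.31481 − (-1.12311)·(6.31481 − 4.00000) / (-1.12311 − (-25.00000)) = 6.31481 − (-2.59980)/(23.87689) = 6.42370

6.424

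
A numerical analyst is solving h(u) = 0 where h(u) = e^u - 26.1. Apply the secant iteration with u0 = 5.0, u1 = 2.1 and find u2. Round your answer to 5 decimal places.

2.47083

h(5.0) = 122.3131591, h(2.1) = -17.9338301
u2 = 2.1000000 − (-17.9338301)·(2.1000000 − 5.0000000) / (-17.9338301 − 122.3131591) = 2.1000000 − (52.0081073)/(-140.2469892) = 2.4708323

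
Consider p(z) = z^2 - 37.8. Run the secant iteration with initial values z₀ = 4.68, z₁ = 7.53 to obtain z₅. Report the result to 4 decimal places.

6.1482

p(4.68) = -15.897600, p(7.53) = 18.900900
z₂ = 7.530000 − 18.900900·(7.530000 − 4.680000) / (18.900900 − (-15.897600)) = 7.530000 − (53.867565)/(34.798500) = 5.982015
p(5.982015) = -2.015500
z₃ = 5.982015 − (-2.015500)·(5.982015 − 7.530000) / (-2.015500 − 18.900900) = 5.982015 − (3.119964)/(-20.916400) = 6.131178
p(6.131178) = -0.208653
z₄ = 6.131178 − (-0.208653)·(6.131178 − 5.982015) / (-0.208653 − (-2.015500)) = 6.131178 − (-0.031123)/(1.806846) = 6.148404
p(6.148404) = 0.002866
z₅ = 6.148404 − 0.002866·(6.148404 − 6.131178) / (0.002866 − (-0.208653)) = 6.148404 − (0.000049)/(0.211519) = 6.148170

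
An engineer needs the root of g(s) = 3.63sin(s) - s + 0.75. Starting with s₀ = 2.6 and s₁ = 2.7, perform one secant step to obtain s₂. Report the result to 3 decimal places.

g(2.6) = 0.02127, g(2.7) = -0.39861
s₂ = 2.70000 − (-0.39861)·(2.70000 − 2.60000) / (-0.39861 − 0.02127) = 2.70000 − (-0.03986)/(-0.41988) = 2.60507

2.605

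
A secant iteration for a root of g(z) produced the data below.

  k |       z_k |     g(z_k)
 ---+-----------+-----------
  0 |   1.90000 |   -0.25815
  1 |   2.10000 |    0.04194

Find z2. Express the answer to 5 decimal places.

2.07205

z2 = 2.10000 − 0.04194·(2.10000 − 1.90000) / (0.04194 − (-0.25815))
   = 2.10000 − (0.0083880)/(0.3000900) = 2.0720484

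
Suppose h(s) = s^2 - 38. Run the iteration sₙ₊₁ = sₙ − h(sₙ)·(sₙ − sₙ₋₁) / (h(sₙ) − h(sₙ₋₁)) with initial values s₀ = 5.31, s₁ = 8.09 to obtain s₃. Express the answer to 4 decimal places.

6.1477

h(5.31) = -9.803900, h(8.09) = 27.448100
s₂ = 8.090000 − 27.448100·(8.090000 − 5.310000) / (27.448100 − (-9.803900)) = 8.090000 − (76.305718)/(37.252000) = 6.041634
h(6.041634) = -1.498655
s₃ = 6.041634 − (-1.498655)·(6.041634 − 8.090000) / (-1.498655 − 27.448100) = 6.041634 − (3.069793)/(-28.946755) = 6.147684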